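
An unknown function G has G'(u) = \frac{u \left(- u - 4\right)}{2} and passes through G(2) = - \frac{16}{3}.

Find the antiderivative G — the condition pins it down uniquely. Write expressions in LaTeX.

G(u) = \frac{u^{2} \left(- u - 6\right)}{6}

Since d/du undoes antidifferentiation here, G(u) must give back the stated G'(u).
A general antiderivative is - \frac{u^{3}}{6} - u^{2} + C.
The condition gives C = - \frac{16}{3} - (- \frac{16}{3}) = 0.
So G(u) = \frac{u^{2} \left(- u - 6\right)}{6}.
Check: d/du[\frac{u^{2} \left(- u - 6\right)}{6}] = - \frac{u^{2}}{2} - 2 u, which equals G'(u).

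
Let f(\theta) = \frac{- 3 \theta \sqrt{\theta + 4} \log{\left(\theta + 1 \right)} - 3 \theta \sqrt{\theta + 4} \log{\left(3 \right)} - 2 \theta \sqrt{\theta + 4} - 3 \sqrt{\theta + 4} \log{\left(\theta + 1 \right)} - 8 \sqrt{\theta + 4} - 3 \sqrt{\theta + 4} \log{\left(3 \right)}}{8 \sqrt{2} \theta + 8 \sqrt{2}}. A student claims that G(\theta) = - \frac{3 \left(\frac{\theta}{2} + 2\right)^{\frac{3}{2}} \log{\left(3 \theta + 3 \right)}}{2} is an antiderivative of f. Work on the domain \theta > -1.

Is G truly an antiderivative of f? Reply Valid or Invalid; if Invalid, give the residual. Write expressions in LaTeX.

d/d\theta[G] = \frac{- 9 \theta \sqrt{\theta + 4} \log{\left(\theta + 1 \right)} - 9 \theta \sqrt{\theta + 4} \log{\left(3 \right)} - 6 \theta \sqrt{\theta + 4} - 9 \sqrt{\theta + 4} \log{\left(\theta + 1 \right)} - 24 \sqrt{\theta + 4} - 9 \sqrt{\theta + 4} \log{\left(3 \right)}}{8 \sqrt{2} \theta + 8 \sqrt{2}}
d/d\theta[G] - f(\theta) = \frac{- 3 \sqrt{2} \theta \sqrt{\theta + 4} \log{\left(\theta + 1 \right)} - 3 \sqrt{2} \theta \sqrt{\theta + 4} \log{\left(3 \right)} - 2 \sqrt{2} \theta \sqrt{\theta + 4} - 3 \sqrt{2} \sqrt{\theta + 4} \log{\left(\theta + 1 \right)} - 8 \sqrt{2} \sqrt{\theta + 4} - 3 \sqrt{2} \sqrt{\theta + 4} \log{\left(3 \right)}}{8 \theta + 8} != 0.

Invalid: d/d\theta[G] - f = \frac{- 3 \sqrt{2} \theta \sqrt{\theta + 4} \log{\left(\theta + 1 \right)} - 3 \sqrt{2} \theta \sqrt{\theta + 4} \log{\left(3 \right)} - 2 \sqrt{2} \theta \sqrt{\theta + 4} - 3 \sqrt{2} \sqrt{\theta + 4} \log{\left(\theta + 1 \right)} - 8 \sqrt{2} \sqrt{\theta + 4} - 3 \sqrt{2} \sqrt{\theta + 4} \log{\left(3 \right)}}{8 \theta + 8}, which is not 0.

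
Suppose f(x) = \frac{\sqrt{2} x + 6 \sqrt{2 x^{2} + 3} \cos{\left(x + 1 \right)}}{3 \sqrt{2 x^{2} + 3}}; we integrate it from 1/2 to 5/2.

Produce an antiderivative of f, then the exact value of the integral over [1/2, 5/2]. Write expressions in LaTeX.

Antiderivative: F(x) = \frac{\sqrt{x^{2} + \frac{3}{2}}}{3} + 2 \sin{\left(x + 1 \right)}; value = - 2 \sin{\left(\frac{3}{2} \right)} + 2 \sin{\left(\frac{7}{2} \right)} - \frac{\sqrt{7}}{6} + \frac{\sqrt{31}}{6}

Any candidate F(x) must reproduce f(x) exactly when differentiated.
F(x) = \frac{\sqrt{x^{2} + \frac{3}{2}}}{3} + 2 \sin{\left(x + 1 \right)} is an antiderivative of f.
Check: d/dx[\frac{\sqrt{x^{2} + \frac{3}{2}}}{3} + 2 \sin{\left(x + 1 \right)}] = \frac{\sqrt{2} x + 6 \sqrt{2 x^{2} + 3} \cos{\left(x + 1 \right)}}{3 \sqrt{2 x^{2} + 3}} = f(x).
F(5/2) = 2 \sin{\left(\frac{7}{2} \right)} + \frac{\sqrt{31}}{6}; F(1/2) = \frac{\sqrt{7}}{6} + 2 \sin{\left(\frac{3}{2} \right)}.
Integral = F(5/2) - F(1/2) = - 2 \sin{\left(\frac{3}{2} \right)} + 2 \sin{\left(\frac{7}{2} \right)} - \frac{\sqrt{7}}{6} + \frac{\sqrt{31}}{6}.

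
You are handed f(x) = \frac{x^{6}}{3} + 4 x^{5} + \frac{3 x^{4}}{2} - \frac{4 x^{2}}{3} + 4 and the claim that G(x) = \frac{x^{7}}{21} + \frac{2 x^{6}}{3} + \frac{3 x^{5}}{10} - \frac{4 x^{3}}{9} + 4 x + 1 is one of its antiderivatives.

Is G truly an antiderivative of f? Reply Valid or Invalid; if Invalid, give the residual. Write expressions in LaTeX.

Valid - differentiating G returns exactly f.

d/dx[G] = \frac{x^{6}}{3} + 4 x^{5} + \frac{3 x^{4}}{2} - \frac{4 x^{2}}{3} + 4
This equals f(x) exactly, so the claim holds.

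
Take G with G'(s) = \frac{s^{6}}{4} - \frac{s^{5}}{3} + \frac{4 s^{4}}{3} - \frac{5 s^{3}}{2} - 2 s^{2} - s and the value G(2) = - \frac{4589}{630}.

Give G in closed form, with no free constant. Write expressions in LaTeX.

The integrand splits into summands that can be handled one at a time.
A general antiderivative is \frac{s^{7}}{28} - \frac{s^{6}}{18} + \frac{4 s^{5}}{15} - \frac{5 s^{4}}{8} - \frac{2 s^{3}}{3} - \frac{s^{2}}{2} + C.
The condition gives C = - \frac{4589}{630} - (- \frac{2452}{315}) = \frac{1}{2}.
So G(s) = \frac{s^{7}}{28} - \frac{s^{6}}{18} + \frac{4 s^{5}}{15} - \frac{5 s^{4}}{8} - \frac{2 s^{3}}{3} - \frac{s^{2}}{2} + \frac{1}{2}.
Check: d/ds[\frac{s^{7}}{28} - \frac{s^{6}}{18} + \frac{4 s^{5}}{15} - \frac{5 s^{4}}{8} - \frac{2 s^{3}}{3} - \frac{s^{2}}{2} + \frac{1}{2}] = \frac{s^{6}}{4} - \frac{s^{5}}{3} + \frac{4 s^{4}}{3} - \frac{5 s^{3}}{2} - 2 s^{2} - s = G'(s).

G(s) = \frac{s^{7}}{28} - \frac{s^{6}}{18} + \frac{4 s^{5}}{15} - \frac{5 s^{4}}{8} - \frac{2 s^{3}}{3} - \frac{s^{2}}{2} + \frac{1}{2}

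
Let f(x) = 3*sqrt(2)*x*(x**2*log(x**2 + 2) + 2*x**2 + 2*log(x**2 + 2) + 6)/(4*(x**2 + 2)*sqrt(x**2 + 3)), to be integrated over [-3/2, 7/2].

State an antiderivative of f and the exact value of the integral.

Antiderivative: F(x) = 3*sqrt(2)*sqrt(x**2 + 3)*log(x**2 + 2)/4; value = -3*sqrt(42)*log(17/4)/8 + 3*sqrt(122)*log(57/4)/8

f has the shape u'v + uv' for u = 3*sqrt(x**2/2 + 3/2)/2 and v = log(x**2 + 2) — it is the derivative of the product u*v.
F(x) = 3*sqrt(2)*sqrt(x**2 + 3)*log(x**2 + 2)/4 is an antiderivative of f.
Check: d/dx[3*sqrt(2)*sqrt(x**2 + 3)*log(x**2 + 2)/4] = (3*sqrt(2)*x**3*log(x**2 + 2) + 6*sqrt(2)*x**3 + 6*sqrt(2)*x*log(x**2 + 2) + 18*sqrt(2)*x)/(4*x**2*sqrt(x**2 + 3) + 8*sqrt(x**2 + 3)), which equals f(x).
F(7/2) = 3*sqrt(122)*log(57/4)/8; F(-3/2) = 3*sqrt(42)*log(17/4)/8.
Integral = F(7/2) - F(-3/2) = -3*sqrt(42)*log(17/4)/8 + 3*sqrt(122)*log(57/4)/8.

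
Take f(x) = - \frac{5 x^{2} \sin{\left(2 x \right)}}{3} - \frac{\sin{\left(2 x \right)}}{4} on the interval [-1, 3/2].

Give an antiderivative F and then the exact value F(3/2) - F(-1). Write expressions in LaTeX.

Antiderivative: F(x) = \frac{5 x^{2} \cos{\left(2 x \right)}}{6} - \frac{5 x \sin{\left(2 x \right)}}{6} - \frac{7 \cos{\left(2 x \right)}}{24}; value = \frac{19 \cos{\left(3 \right)}}{12} - \frac{5 \sin{\left(3 \right)}}{4} - \frac{13 \cos{\left(2 \right)}}{24} + \frac{5 \sin{\left(2 \right)}}{6}

Integrate term by term and add the pieces.
F(x) = \frac{5 x^{2} \cos{\left(2 x \right)}}{6} - \frac{5 x \sin{\left(2 x \right)}}{6} - \frac{7 \cos{\left(2 x \right)}}{24} is an antiderivative of f.
Check: d/dx[\frac{5 x^{2} \cos{\left(2 x \right)}}{6} - \frac{5 x \sin{\left(2 x \right)}}{6} - \frac{7 \cos{\left(2 x \right)}}{24}] = - \frac{5 x^{2} \sin{\left(2 x \right)}}{3} - \frac{\sin{\left(2 x \right)}}{4} = f(x).
F(3/2) = \frac{19 \cos{\left(3 \right)}}{12} - \frac{5 \sin{\left(3 \right)}}{4}; F(-1) = - \frac{5 \sin{\left(2 \right)}}{6} + \frac{13 \cos{\left(2 \right)}}{24}.
Integral = F(3/2) - F(-1) = \frac{19 \cos{\left(3 \right)}}{12} - \frac{5 \sin{\left(3 \right)}}{4} - \frac{13 \cos{\left(2 \right)}}{24} + \frac{5 \sin{\left(2 \right)}}{6}.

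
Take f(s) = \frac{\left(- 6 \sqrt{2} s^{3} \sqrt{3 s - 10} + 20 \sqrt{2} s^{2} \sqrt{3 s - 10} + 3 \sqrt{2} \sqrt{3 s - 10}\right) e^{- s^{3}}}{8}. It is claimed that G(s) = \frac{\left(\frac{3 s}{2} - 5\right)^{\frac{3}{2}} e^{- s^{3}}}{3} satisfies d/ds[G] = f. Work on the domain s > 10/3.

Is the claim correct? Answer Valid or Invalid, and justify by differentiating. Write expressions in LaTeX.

Valid: G'(s) = f(s).

d/ds[G] = \frac{\sqrt{2} \left(- 6 s^{3} \sqrt{3 s - 10} + 20 s^{2} \sqrt{3 s - 10} + 3 \sqrt{3 s - 10}\right) e^{- s^{3}}}{8}
This equals f(s) exactly, so the claim holds.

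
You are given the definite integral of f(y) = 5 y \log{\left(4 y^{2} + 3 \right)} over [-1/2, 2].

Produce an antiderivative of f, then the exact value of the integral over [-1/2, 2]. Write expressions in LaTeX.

Antiderivative: F(y) = \frac{5 y^{2} \log{\left(4 y^{2} + 3 \right)}}{2} - \frac{5 y^{2}}{2} + \frac{15 \log{\left(4 y^{2} + 3 \right)}}{8}; value = - \frac{75}{8} - \frac{5 \log{\left(4 \right)}}{2} + \frac{95 \log{\left(19 \right)}}{8}

An antiderivative F(y) passes only if d/dy[F] lands on f(y) exactly.
F(y) = \frac{5 y^{2} \log{\left(4 y^{2} + 3 \right)}}{2} - \frac{5 y^{2}}{2} + \frac{15 \log{\left(4 y^{2} + 3 \right)}}{8} is an antiderivative of f.
Check: d/dy[\frac{5 y^{2} \log{\left(4 y^{2} + 3 \right)}}{2} - \frac{5 y^{2}}{2} + \frac{15 \log{\left(4 y^{2} + 3 \right)}}{8}] = 5 y \log{\left(4 y^{2} + 3 \right)} = f(y).
F(2) = -10 + \frac{95 \log{\left(19 \right)}}{8}; F(-1/2) = - \frac{5}{8} + \frac{5 \log{\left(4 \right)}}{2}.
Integral = F(2) - F(-1/2) = - \frac{75}{8} - \frac{5 \log{\left(4 \right)}}{2} + \frac{95 \log{\left(19 \right)}}{8}.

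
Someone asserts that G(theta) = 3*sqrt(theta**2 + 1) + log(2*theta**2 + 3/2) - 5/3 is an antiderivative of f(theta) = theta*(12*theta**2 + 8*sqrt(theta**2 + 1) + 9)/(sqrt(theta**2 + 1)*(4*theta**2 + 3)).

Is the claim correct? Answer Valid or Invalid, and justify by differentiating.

Valid - differentiating G returns exactly f.

d/dtheta[G] = (12*theta**3 + 8*theta*sqrt(theta**2 + 1) + 9*theta)/(4*theta**2*sqrt(theta**2 + 1) + 3*sqrt(theta**2 + 1))
This equals f(theta) exactly, so the claim holds.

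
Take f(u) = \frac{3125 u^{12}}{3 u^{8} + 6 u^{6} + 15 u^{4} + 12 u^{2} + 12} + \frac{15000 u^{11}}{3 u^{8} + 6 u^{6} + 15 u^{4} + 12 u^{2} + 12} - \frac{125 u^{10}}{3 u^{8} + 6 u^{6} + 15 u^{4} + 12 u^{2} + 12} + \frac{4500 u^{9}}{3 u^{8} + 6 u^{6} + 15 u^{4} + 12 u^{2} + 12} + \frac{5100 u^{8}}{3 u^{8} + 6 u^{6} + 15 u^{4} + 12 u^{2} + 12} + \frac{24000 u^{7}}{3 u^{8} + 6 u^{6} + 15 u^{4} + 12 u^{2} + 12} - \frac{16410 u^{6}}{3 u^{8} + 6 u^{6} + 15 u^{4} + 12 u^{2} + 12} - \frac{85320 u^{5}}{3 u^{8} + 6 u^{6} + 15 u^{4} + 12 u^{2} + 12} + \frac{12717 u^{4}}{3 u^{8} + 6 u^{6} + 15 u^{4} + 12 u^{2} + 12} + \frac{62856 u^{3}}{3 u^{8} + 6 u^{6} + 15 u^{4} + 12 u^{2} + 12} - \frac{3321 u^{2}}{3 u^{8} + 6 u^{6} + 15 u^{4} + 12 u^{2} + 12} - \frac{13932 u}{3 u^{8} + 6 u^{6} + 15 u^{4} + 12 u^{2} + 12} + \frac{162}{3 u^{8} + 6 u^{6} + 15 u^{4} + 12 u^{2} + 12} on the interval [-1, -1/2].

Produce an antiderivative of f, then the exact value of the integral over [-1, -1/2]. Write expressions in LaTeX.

Antiderivative: F(u) = \frac{625 u^{9} + 3750 u^{8} - 1500 u^{7} - 9000 u^{6} + 1350 u^{5} + 8100 u^{4} - 540 u^{3} - 3240 u^{2} + 81 u + 486}{3 u^{4} + 3 u^{2} + 6}; value = \frac{2731}{3552}

Integrate term by term and add the pieces.
F(u) = \frac{625 u^{9} + 3750 u^{8} - 1500 u^{7} - 9000 u^{6} + 1350 u^{5} + 8100 u^{4} - 540 u^{3} - 3240 u^{2} + 81 u + 486}{3 u^{4} + 3 u^{2} + 6} is an antiderivative of f.
Check: d/du[\frac{625 u^{9} + 3750 u^{8} - 1500 u^{7} - 9000 u^{6} + 1350 u^{5} + 8100 u^{4} - 540 u^{3} - 3240 u^{2} + 81 u + 486}{3 u^{4} + 3 u^{2} + 6}] = \frac{3125 u^{12} + 15000 u^{11} - 125 u^{10} + 4500 u^{9} + 5100 u^{8} + 24000 u^{7} - 16410 u^{6} - 85320 u^{5} + 12717 u^{4} + 62856 u^{3} - 3321 u^{2} - 13932 u + 162}{3 u^{8} + 6 u^{6} + 15 u^{4} + 12 u^{2} + 12}, which equals f(u).
F(-1/2) = \frac{26411}{3552}; F(-1) = \frac{20}{3}.
Integral = F(-1/2) - F(-1) = \frac{2731}{3552}.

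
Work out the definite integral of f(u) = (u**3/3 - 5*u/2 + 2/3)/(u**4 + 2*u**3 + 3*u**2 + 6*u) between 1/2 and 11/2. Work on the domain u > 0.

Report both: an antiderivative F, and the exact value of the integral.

Antiderivative: F(u) = log(u)/9 - 3*log(u + 2)/14 + 55*log(u**2 + 3)/252 - 23*sqrt(3)*atan(sqrt(3)*u/3)/63; value = -23*sqrt(3)*atan(11*sqrt(3)/6)/63 - 3*log(15/2)/14 - 55*log(13/4)/252 + log(2)/9 + 23*sqrt(3)*atan(sqrt(3)/6)/63 + log(11/2)/9 + 3*log(5/2)/14 + 55*log(133/4)/252

Factor the denominator (6*u*(u + 2)*(u**2 + 3)) and decompose: f = (55*u - 138)/(126*(u**2 + 3)) - 3/(14*(u + 2)) + 1/(9*u); each piece integrates to a log, atan, or power term.
F(u) = log(u)/9 - 3*log(u + 2)/14 + 55*log(u**2 + 3)/252 - 23*sqrt(3)*atan(sqrt(3)*u/3)/63 is an antiderivative of f.
Check: d/du[log(u)/9 - 3*log(u + 2)/14 + 55*log(u**2 + 3)/252 - 23*sqrt(3)*atan(sqrt(3)*u/3)/63] = (2*u**3 - 15*u + 4)/(6*u**4 + 12*u**3 + 18*u**2 + 36*u), which equals f(u).
F(11/2) = -23*sqrt(3)*atan(11*sqrt(3)/6)/63 - 3*log(15/2)/14 + log(11/2)/9 + 55*log(133/4)/252; F(1/2) = -3*log(5/2)/14 - 23*sqrt(3)*atan(sqrt(3)/6)/63 - log(2)/9 + 55*log(13/4)/252.
Integral = F(11/2) - F(1/2) = -23*sqrt(3)*atan(11*sqrt(3)/6)/63 - 3*log(15/2)/14 - 55*log(13/4)/252 + log(2)/9 + 23*sqrt(3)*atan(sqrt(3)/6)/63 + log(11/2)/9 + 3*log(5/2)/14 + 55*log(133/4)/252.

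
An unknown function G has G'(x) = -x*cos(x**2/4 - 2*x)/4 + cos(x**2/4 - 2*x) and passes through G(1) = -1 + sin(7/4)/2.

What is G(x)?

The substitution u = x**2/4 - 2*x works: G'(x) is exactly (dG/du)*(du/dx) for that inner function.
A general antiderivative is -sin(x**2/4 - 2*x)/2 + C.
The condition gives C = -1 + sin(7/4)/2 - (sin(7/4)/2) = -1.
So G(x) = -sin(x**2/4 - 2*x)/2 - 1.
Check: d/dx[-sin(x**2/4 - 2*x)/2 - 1] = -x*cos(x**2/4 - 2*x)/4 + cos(x**2/4 - 2*x) = G'(x).

G(x) = -sin(x**2/4 - 2*x)/2 - 1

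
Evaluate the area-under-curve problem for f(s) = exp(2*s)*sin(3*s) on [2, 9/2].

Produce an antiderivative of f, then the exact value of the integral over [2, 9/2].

A first test for any F(s): its s-derivative must equal f(s) identically.
F(s) = 2*exp(2*s)*sin(3*s)/13 - 3*exp(2*s)*cos(3*s)/13 is an antiderivative of f.
Check: d/ds[2*exp(2*s)*sin(3*s)/13 - 3*exp(2*s)*cos(3*s)/13] = exp(2*s)*sin(3*s) = f(s).
F(9/2) = -3*exp(9)*cos(27/2)/13 + 2*exp(9)*sin(27/2)/13; F(2) = -3*exp(4)*cos(6)/13 + 2*exp(4)*sin(6)/13.
Integral = F(9/2) - F(2) = -3*exp(9)*cos(27/2)/13 - 2*exp(4)*sin(6)/13 + 3*exp(4)*cos(6)/13 + 2*exp(9)*sin(27/2)/13.

Antiderivative: F(s) = 2*exp(2*s)*sin(3*s)/13 - 3*exp(2*s)*cos(3*s)/13; value = -3*exp(9)*cos(27/2)/13 - 2*exp(4)*sin(6)/13 + 3*exp(4)*cos(6)/13 + 2*exp(9)*sin(27/2)/13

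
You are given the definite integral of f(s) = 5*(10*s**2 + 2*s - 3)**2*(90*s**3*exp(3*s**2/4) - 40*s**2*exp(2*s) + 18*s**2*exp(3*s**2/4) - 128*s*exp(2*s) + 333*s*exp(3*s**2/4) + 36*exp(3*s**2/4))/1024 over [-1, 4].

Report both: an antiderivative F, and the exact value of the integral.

Antiderivative: F(s) = -625*s**6*exp(2*s)/64 + 1875*s**6*exp(3*s**2/4)/64 - 375*s**5*exp(2*s)/64 + 1125*s**5*exp(3*s**2/4)/64 + 975*s**4*exp(2*s)/128 - 2925*s**4*exp(3*s**2/4)/128 + 55*s**3*exp(2*s)/16 - 165*s**3*exp(3*s**2/4)/16 - 585*s**2*exp(2*s)/256 + 1755*s**2*exp(3*s**2/4)/256 - 135*s*exp(2*s)/256 + 405*s*exp(3*s**2/4)/256 + 135*exp(2*s)/512 - 405*exp(3*s**2/4)/512; value = -22460625*exp(8)/512 - 1875*exp(3/4)/512 + 625*exp(-2)/512 + 67381875*exp(12)/512

Recognize the product-rule pattern: f = u'v + uv' with u = -5*(-5*s**2/2 - s/2 + 3/4)**3/4, v = -exp(2*s)/2 + 3*exp(3*s**2/4)/2, so integration by parts undoes it.
F(s) = -625*s**6*exp(2*s)/64 + 1875*s**6*exp(3*s**2/4)/64 - 375*s**5*exp(2*s)/64 + 1125*s**5*exp(3*s**2/4)/64 + 975*s**4*exp(2*s)/128 - 2925*s**4*exp(3*s**2/4)/128 + 55*s**3*exp(2*s)/16 - 165*s**3*exp(3*s**2/4)/16 - 585*s**2*exp(2*s)/256 + 1755*s**2*exp(3*s**2/4)/256 - 135*s*exp(2*s)/256 + 405*s*exp(3*s**2/4)/256 + 135*exp(2*s)/512 - 405*exp(3*s**2/4)/512 is an antiderivative of f.
Check: d/ds[-625*s**6*exp(2*s)/64 + 1875*s**6*exp(3*s**2/4)/64 - 375*s**5*exp(2*s)/64 + 1125*s**5*exp(3*s**2/4)/64 + 975*s**4*exp(2*s)/128 - 2925*s**4*exp(3*s**2/4)/128 + 55*s**3*exp(2*s)/16 - 165*s**3*exp(3*s**2/4)/16 - 585*s**2*exp(2*s)/256 + 1755*s**2*exp(3*s**2/4)/256 - 135*s*exp(2*s)/256 + 405*s*exp(3*s**2/4)/256 + 135*exp(2*s)/512 - 405*exp(3*s**2/4)/512] = 5625*s**7*exp(3*s**2/4)/128 - 625*s**6*exp(2*s)/32 + 3375*s**6*exp(3*s**2/4)/128 - 1125*s**5*exp(2*s)/16 + 36225*s**5*exp(3*s**2/4)/256 - 225*s**4*exp(2*s)/16 + 4635*s**4*exp(3*s**2/4)/64 + 1195*s**3*exp(2*s)/32 - 41535*s**3*exp(3*s**2/4)/512 + 735*s**2*exp(2*s)/128 - 14625*s**2*exp(3*s**2/4)/512 - 45*s*exp(2*s)/8 + 12825*s*exp(3*s**2/4)/1024 + 405*exp(3*s**2/4)/256, which equals f(s).
F(4) = -22460625*exp(8)/512 + 67381875*exp(12)/512; F(-1) = -625*exp(-2)/512 + 1875*exp(3/4)/512.
Integral = F(4) - F(-1) = -22460625*exp(8)/512 - 1875*exp(3/4)/512 + 625*exp(-2)/512 + 67381875*exp(12)/512.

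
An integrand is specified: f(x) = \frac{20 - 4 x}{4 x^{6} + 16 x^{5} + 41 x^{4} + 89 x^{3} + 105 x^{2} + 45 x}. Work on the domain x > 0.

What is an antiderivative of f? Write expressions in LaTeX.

An antiderivative is F(x) = \frac{33640 x \log{\left(x \right)} - 302760 x \log{\left(x + 1 \right)} + 264800 x \log{\left(x + \frac{3}{2} \right)} + 2160 x \log{\left(x^{2} + 5 \right)} + 792 \sqrt{5} x \operatorname{atan}{\left(\frac{\sqrt{5} x}{5} \right)} + 50460 \log{\left(x \right)} - 454140 \log{\left(x + 1 \right)} + 397200 \log{\left(x + \frac{3}{2} \right)} + 3240 \log{\left(x^{2} + 5 \right)} + 1188 \sqrt{5} \operatorname{atan}{\left(\frac{\sqrt{5} x}{5} \right)} - 90480}{75690 x + 113535}.

The denominator factors as x \left(x + 1\right) \left(2 x + 3\right)^{2} \left(x^{2} + 5\right); partial fractions split f into directly integrable pieces: \frac{4 \left(12 x + 11\right)}{841 \left(x^{2} + 5\right)} + \frac{52960}{7569 \left(2 x + 3\right)} + \frac{416}{87 \left(2 x + 3\right)^{2}} - \frac{4}{x + 1} + \frac{4}{9 x}.
Check: d/dx[\frac{33640 x \log{\left(x \right)} - 302760 x \log{\left(x + 1 \right)} + 264800 x \log{\left(x + \frac{3}{2} \right)} + 2160 x \log{\left(x^{2} + 5 \right)} + 792 \sqrt{5} x \operatorname{atan}{\left(\frac{\sqrt{5} x}{5} \right)} + 50460 \log{\left(x \right)} - 454140 \log{\left(x + 1 \right)} + 397200 \log{\left(x + \frac{3}{2} \right)} + 3240 \log{\left(x^{2} + 5 \right)} + 1188 \sqrt{5} \operatorname{atan}{\left(\frac{\sqrt{5} x}{5} \right)} - 90480}{75690 x + 113535}] = \frac{20 - 4 x}{4 x^{6} + 16 x^{5} + 41 x^{4} + 89 x^{3} + 105 x^{2} + 45 x} = f(x).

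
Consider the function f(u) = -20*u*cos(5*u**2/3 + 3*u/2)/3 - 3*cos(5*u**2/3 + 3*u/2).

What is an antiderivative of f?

The substitution w = 5*u**2/3 + 3*u/2 works: f is exactly (dF/dw)*(dw/du) for that inner function.
Check: d/du[-2*sin(5*u**2/3 + 3*u/2)] = -20*u*cos(5*u**2/3 + 3*u/2)/3 - 3*cos(5*u**2/3 + 3*u/2) = f(u).

An antiderivative is F(u) = -2*sin(5*u**2/3 + 3*u/2).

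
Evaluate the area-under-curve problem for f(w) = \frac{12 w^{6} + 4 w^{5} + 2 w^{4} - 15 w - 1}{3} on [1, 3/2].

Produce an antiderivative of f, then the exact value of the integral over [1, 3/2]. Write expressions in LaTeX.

Whatever form F(w) takes, F'(w) = f(w) is non-negotiable.
F(w) = \frac{w \left(360 w^{6} + 140 w^{5} + 84 w^{4} - 1575 w - 210\right)}{630} is an antiderivative of f.
Check: d/dw[\frac{w \left(360 w^{6} + 140 w^{5} + 84 w^{4} - 1575 w - 210\right)}{630}] = 4 w^{6} + \frac{4 w^{5}}{3} + \frac{2 w^{4}}{3} - 5 w - \frac{1}{3}, which equals f(w).
F(3/2) = \frac{2011}{280}; F(1) = - \frac{1201}{630}.
Integral = F(3/2) - F(1) = \frac{22903}{2520}.

Antiderivative: F(w) = \frac{w \left(360 w^{6} + 140 w^{5} + 84 w^{4} - 1575 w - 210\right)}{630}; value = \frac{22903}{2520}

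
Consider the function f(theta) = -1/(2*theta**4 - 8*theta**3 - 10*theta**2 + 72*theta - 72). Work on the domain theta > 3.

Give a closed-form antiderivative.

An antiderivative is F(theta) = -log(theta - 3)/12 + 2*log(theta - 2)/25 + log(theta + 3)/300 - 1/(10*theta - 20).

The denominator factors as 2*(theta - 3)*(theta - 2)**2*(theta + 3); partial fractions split f into directly integrable pieces: 1/(300*(theta + 3)) + 2/(25*(theta - 2)) + 1/(10*(theta - 2)**2) - 1/(12*(theta - 3)).
Check: d/dtheta[-log(theta - 3)/12 + 2*log(theta - 2)/25 + log(theta + 3)/300 - 1/(10*theta - 20)] = -1/(2*theta**4 - 8*theta**3 - 10*theta**2 + 72*theta - 72) = f(theta).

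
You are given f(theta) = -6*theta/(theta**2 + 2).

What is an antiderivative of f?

f matches the chain-rule pattern g'(h)*h' with inner function h(theta) = theta**2 + 2; substituting u = h(theta) collapses the integral.
Check: d/dtheta[-3*log(theta**2 + 2)] = -6*theta/(theta**2 + 2) = f(theta).

An antiderivative is F(theta) = -3*log(theta**2 + 2).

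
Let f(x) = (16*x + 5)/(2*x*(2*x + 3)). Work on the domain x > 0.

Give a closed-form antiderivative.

An antiderivative is F(x) = 5*log(x)/6 + 19*log(x + 3/2)/6.

Factor the denominator (2*x*(2*x + 3)) and decompose: f = 19/(3*(2*x + 3)) + 5/(6*x); each piece integrates to a log, atan, or power term.
Check: d/dx[5*log(x)/6 + 19*log(x + 3/2)/6] = (16*x + 5)/(4*x**2 + 6*x), which equals f(x).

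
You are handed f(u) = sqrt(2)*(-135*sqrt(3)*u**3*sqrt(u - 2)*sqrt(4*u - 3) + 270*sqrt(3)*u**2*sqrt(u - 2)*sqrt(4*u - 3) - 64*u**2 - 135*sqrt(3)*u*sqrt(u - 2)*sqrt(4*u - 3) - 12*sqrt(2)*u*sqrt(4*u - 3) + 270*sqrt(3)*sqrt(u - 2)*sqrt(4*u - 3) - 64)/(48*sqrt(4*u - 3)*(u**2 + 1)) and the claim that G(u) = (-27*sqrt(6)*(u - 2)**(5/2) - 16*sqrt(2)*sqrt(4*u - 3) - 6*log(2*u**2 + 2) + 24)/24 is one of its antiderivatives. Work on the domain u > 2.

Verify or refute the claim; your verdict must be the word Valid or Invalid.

Valid. The derivative of G reproduces f.

d/du[G] = (-135*sqrt(6)*u**3*sqrt(u - 2)*sqrt(4*u - 3) + 270*sqrt(6)*u**2*sqrt(u - 2)*sqrt(4*u - 3) - 64*sqrt(2)*u**2 - 135*sqrt(6)*u*sqrt(u - 2)*sqrt(4*u - 3) - 24*u*sqrt(4*u - 3) + 270*sqrt(6)*sqrt(u - 2)*sqrt(4*u - 3) - 64*sqrt(2))/(48*u**2*sqrt(4*u - 3) + 48*sqrt(4*u - 3))
This equals f(u) exactly, so the claim holds.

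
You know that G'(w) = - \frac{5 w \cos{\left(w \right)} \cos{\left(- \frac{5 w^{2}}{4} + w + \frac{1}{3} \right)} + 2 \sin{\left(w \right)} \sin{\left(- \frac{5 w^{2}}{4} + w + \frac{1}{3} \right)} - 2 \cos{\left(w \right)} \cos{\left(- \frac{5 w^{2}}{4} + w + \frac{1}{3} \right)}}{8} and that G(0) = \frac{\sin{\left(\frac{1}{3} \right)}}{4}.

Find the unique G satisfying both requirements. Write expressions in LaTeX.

G(w) = \frac{\sin{\left(- \frac{5 w^{2}}{4} + w + \frac{1}{3} \right)} \cos{\left(w \right)}}{4}

G'(w) has the shape u'v + uv' for u = \frac{\cos{\left(w \right)}}{4} and v = \sin{\left(- \frac{5 w^{2}}{4} + w + \frac{1}{3} \right)} — it is the derivative of the product u*v.
A general antiderivative is \frac{\sin{\left(- \frac{5 w^{2}}{4} + w + \frac{1}{3} \right)} \cos{\left(w \right)}}{4} + C.
The condition gives C = \frac{\sin{\left(\frac{1}{3} \right)}}{4} - (\frac{\sin{\left(\frac{1}{3} \right)}}{4}) = 0.
So G(w) = \frac{\sin{\left(- \frac{5 w^{2}}{4} + w + \frac{1}{3} \right)} \cos{\left(w \right)}}{4}.
Check: d/dw[\frac{\sin{\left(- \frac{5 w^{2}}{4} + w + \frac{1}{3} \right)} \cos{\left(w \right)}}{4}] = - \frac{5 w \cos{\left(w \right)} \cos{\left(- \frac{5 w^{2}}{4} + w + \frac{1}{3} \right)}}{8} - \frac{\sin{\left(w \right)} \sin{\left(- \frac{5 w^{2}}{4} + w + \frac{1}{3} \right)}}{4} + \frac{\cos{\left(w \right)} \cos{\left(- \frac{5 w^{2}}{4} + w + \frac{1}{3} \right)}}{4}, which equals G'(w).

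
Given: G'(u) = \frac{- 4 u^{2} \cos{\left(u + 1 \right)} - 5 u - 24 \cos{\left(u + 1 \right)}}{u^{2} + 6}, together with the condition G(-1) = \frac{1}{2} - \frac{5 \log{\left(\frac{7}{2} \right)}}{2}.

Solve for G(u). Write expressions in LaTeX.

Differentiate the proposed G(u) back; it has to land on the given G'(u).
A general antiderivative is - \frac{5 \log{\left(\frac{u^{2}}{2} + 3 \right)}}{2} - 4 \sin{\left(u + 1 \right)} + C.
The condition gives C = \frac{1}{2} - \frac{5 \log{\left(\frac{7}{2} \right)}}{2} - (- \frac{5 \log{\left(\frac{7}{2} \right)}}{2}) = \frac{1}{2}.
So G(u) = - \frac{5 \log{\left(\frac{u^{2}}{2} + 3 \right)} + 8 \sin{\left(u + 1 \right)} - 1}{2}.
Check: d/du[- \frac{5 \log{\left(\frac{u^{2}}{2} + 3 \right)} + 8 \sin{\left(u + 1 \right)} - 1}{2}] = \frac{- 4 u^{2} \cos{\left(u + 1 \right)} - 5 u - 24 \cos{\left(u + 1 \right)}}{u^{2} + 6} = G'(u).

G(u) = - \frac{5 \log{\left(\frac{u^{2}}{2} + 3 \right)} + 8 \sin{\left(u + 1 \right)} - 1}{2}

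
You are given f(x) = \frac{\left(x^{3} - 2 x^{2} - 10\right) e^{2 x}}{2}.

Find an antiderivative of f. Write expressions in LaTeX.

An antiderivative is F(x) = \frac{\left(4 x^{3} - 14 x^{2} + 14 x - 47\right) e^{2 x}}{16}.

f has the shape u'v + uv' for u = \frac{x^{3}}{4} - \frac{7 x^{2}}{8} + \frac{7 x}{8} - \frac{47}{16} and v = e^{2 x} — it is the derivative of the product u*v.
Check: d/dx[\frac{\left(4 x^{3} - 14 x^{2} + 14 x - 47\right) e^{2 x}}{16}] = \frac{x^{3} e^{2 x}}{2} - x^{2} e^{2 x} - 5 e^{2 x}, which equals f(x).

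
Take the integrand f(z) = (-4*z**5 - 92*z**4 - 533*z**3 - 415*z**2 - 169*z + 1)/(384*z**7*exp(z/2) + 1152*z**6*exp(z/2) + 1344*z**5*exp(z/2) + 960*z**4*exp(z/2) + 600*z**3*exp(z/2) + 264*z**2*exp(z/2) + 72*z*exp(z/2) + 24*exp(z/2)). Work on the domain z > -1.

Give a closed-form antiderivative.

An antiderivative is F(z) = -3/(18*z**2*exp(z/2) + 36*z*exp(z/2) + 18*exp(z/2)) + 3/(16*z**2*exp(z/2) + 4*exp(z/2)).

Recognize the product-rule pattern: f = u'v + uv' with u = 3/(4*(4*z**2 + 1)) - 3/(2*(3*z + 3)**2), v = exp(-z/2), so integration by parts undoes it.
Check: d/dz[-3/(18*z**2*exp(z/2) + 36*z*exp(z/2) + 18*exp(z/2)) + 3/(16*z**2*exp(z/2) + 4*exp(z/2))] = (-4*z**5 - 92*z**4 - 533*z**3 - 415*z**2 - 169*z + 1)/(384*z**7*exp(z/2) + 1152*z**6*exp(z/2) + 1344*z**5*exp(z/2) + 960*z**4*exp(z/2) + 600*z**3*exp(z/2) + 264*z**2*exp(z/2) + 72*z*exp(z/2) + 24*exp(z/2)) = f(z).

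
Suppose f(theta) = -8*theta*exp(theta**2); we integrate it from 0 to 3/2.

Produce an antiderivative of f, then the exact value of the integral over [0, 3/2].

For F(theta) to be correct the identity F'(theta) - f(theta) = 0 must hold.
F(theta) = -4*exp(theta**2) is an antiderivative of f.
Check: d/dtheta[-4*exp(theta**2)] = -8*theta*exp(theta**2) = f(theta).
F(3/2) = -4*exp(9/4); F(0) = -4.
Integral = F(3/2) - F(0) = 4 - 4*exp(9/4).

Antiderivative: F(theta) = -4*exp(theta**2); value = 4 - 4*exp(9/4)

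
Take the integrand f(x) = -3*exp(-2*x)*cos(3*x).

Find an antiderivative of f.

An antiderivative is F(x) = -9*exp(-2*x)*sin(3*x)/13 + 6*exp(-2*x)*cos(3*x)/13.

An antiderivative F(x) passes only if d/dx[F] lands on f(x) exactly.
Check: d/dx[-9*exp(-2*x)*sin(3*x)/13 + 6*exp(-2*x)*cos(3*x)/13] = -3*exp(-2*x)*cos(3*x) = f(x).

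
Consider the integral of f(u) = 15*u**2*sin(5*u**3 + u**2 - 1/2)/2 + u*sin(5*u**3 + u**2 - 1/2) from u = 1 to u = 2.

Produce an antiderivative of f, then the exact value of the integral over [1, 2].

Antiderivative: F(u) = -cos(5*u**3 + u**2 - 1/2)/2; value = -cos(87/2)/2 + cos(11/2)/2

The substitution w = 5*u**3 + u**2 - 1/2 works: f is exactly (dF/dw)*(dw/du) for that inner function.
F(u) = -cos(5*u**3 + u**2 - 1/2)/2 is an antiderivative of f.
Check: d/du[-cos(5*u**3 + u**2 - 1/2)/2] = 15*u**2*sin(5*u**3 + u**2 - 1/2)/2 + u*sin(5*u**3 + u**2 - 1/2) = f(u).
F(2) = -cos(87/2)/2; F(1) = -cos(11/2)/2.
Integral = F(2) - F(1) = -cos(87/2)/2 + cos(11/2)/2.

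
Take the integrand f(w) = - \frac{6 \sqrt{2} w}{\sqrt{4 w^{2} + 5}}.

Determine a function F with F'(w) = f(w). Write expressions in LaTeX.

An antiderivative is F(w) = - \frac{3 \sqrt{2} \sqrt{4 w^{2} + 5}}{2}.

The substitution u = 2 w^{2} + \frac{5}{2} works: f is exactly (dF/du)*(du/dw) for that inner function.
Check: d/dw[- \frac{3 \sqrt{2} \sqrt{4 w^{2} + 5}}{2}] = - \frac{6 \sqrt{2} w}{\sqrt{4 w^{2} + 5}} = f(w).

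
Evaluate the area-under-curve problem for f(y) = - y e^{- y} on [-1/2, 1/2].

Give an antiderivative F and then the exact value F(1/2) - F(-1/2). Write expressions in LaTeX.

Antiderivative: F(y) = y e^{- y} + e^{- y}; value = - \frac{e^{\frac{1}{2}}}{2} + \frac{3}{2 e^{\frac{1}{2}}}

f has the shape u'v + uv' for u = y + 1 and v = e^{- y} — it is the derivative of the product u*v.
F(y) = y e^{- y} + e^{- y} is an antiderivative of f.
Check: d/dy[y e^{- y} + e^{- y}] = - y e^{- y} = f(y).
F(1/2) = \frac{3}{2 e^{\frac{1}{2}}}; F(-1/2) = \frac{e^{\frac{1}{2}}}{2}.
Integral = F(1/2) - F(-1/2) = - \frac{e^{\frac{1}{2}}}{2} + \frac{3}{2 e^{\frac{1}{2}}}.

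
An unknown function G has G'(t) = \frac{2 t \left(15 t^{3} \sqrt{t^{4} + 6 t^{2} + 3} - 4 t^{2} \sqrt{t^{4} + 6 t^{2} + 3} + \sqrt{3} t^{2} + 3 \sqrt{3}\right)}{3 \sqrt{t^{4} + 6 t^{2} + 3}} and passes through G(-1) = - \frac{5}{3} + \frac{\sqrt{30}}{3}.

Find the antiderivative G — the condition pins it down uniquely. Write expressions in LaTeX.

Since d/dt undoes antidifferentiation here, G(t) must give back the stated G'(t).
A general antiderivative is 2 t^{5} - \frac{2 t^{4}}{3} + \sqrt{\frac{t^{4}}{3} + 2 t^{2} + 1} + C.
The condition gives C = - \frac{5}{3} + \frac{\sqrt{30}}{3} - (- \frac{8}{3} + \frac{\sqrt{30}}{3}) = 1.
So G(t) = \frac{6 t^{5} - 2 t^{4} + \sqrt{3} \sqrt{t^{4} + 6 t^{2} + 3} + 3}{3}.
Check: d/dt[\frac{6 t^{5} - 2 t^{4} + \sqrt{3} \sqrt{t^{4} + 6 t^{2} + 3} + 3}{3}] = \frac{30 t^{4} \sqrt{t^{4} + 6 t^{2} + 3} - 8 t^{3} \sqrt{t^{4} + 6 t^{2} + 3} + 2 \sqrt{3} t^{3} + 6 \sqrt{3} t}{3 \sqrt{t^{4} + 6 t^{2} + 3}}, which equals G'(t).

G(t) = \frac{6 t^{5} - 2 t^{4} + \sqrt{3} \sqrt{t^{4} + 6 t^{2} + 3} + 3}{3}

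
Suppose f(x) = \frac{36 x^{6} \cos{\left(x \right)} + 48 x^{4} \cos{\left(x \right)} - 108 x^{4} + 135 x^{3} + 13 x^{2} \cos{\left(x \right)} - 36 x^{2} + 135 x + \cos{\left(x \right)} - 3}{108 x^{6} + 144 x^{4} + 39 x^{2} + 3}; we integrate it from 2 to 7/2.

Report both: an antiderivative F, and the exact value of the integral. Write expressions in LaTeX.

Antiderivative: F(x) = \frac{\sin{\left(x \right)}}{3} - \operatorname{atan}{\left(x \right)} - \frac{5}{8 x^{2} + \frac{4}{3}}; value = - \operatorname{atan}{\left(\frac{7}{2} \right)} - \frac{\sin{\left(2 \right)}}{3} + \frac{\sin{\left(\frac{7}{2} \right)}}{3} + \frac{297}{2980} + \operatorname{atan}{\left(2 \right)}

An antiderivative F(x) passes only if d/dx[F] lands on f(x) exactly.
F(x) = \frac{\sin{\left(x \right)}}{3} - \operatorname{atan}{\left(x \right)} - \frac{5}{8 x^{2} + \frac{4}{3}} is an antiderivative of f.
Check: d/dx[\frac{\sin{\left(x \right)}}{3} - \operatorname{atan}{\left(x \right)} - \frac{5}{8 x^{2} + \frac{4}{3}}] = \frac{36 x^{6} \cos{\left(x \right)} + 48 x^{4} \cos{\left(x \right)} - 108 x^{4} + 135 x^{3} + 13 x^{2} \cos{\left(x \right)} - 36 x^{2} + 135 x + \cos{\left(x \right)} - 3}{108 x^{6} + 144 x^{4} + 39 x^{2} + 3} = f(x).
F(7/2) = - \operatorname{atan}{\left(\frac{7}{2} \right)} + \frac{\sin{\left(\frac{7}{2} \right)}}{3} - \frac{15}{298}; F(2) = - \operatorname{atan}{\left(2 \right)} - \frac{3}{20} + \frac{\sin{\left(2 \right)}}{3}.
Integral = F(7/2) - F(2) = - \operatorname{atan}{\left(\frac{7}{2} \right)} - \frac{\sin{\left(2 \right)}}{3} + \frac{\sin{\left(\frac{7}{2} \right)}}{3} + \frac{297}{2980} + \operatorname{atan}{\left(2 \right)}.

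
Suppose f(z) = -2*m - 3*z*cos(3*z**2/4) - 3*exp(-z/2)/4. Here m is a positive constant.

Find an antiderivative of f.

Integrate term by term and add the pieces.
Check: d/dz[-2*m*z - 2*sin(3*z**2/4) + 3*exp(-z/2)/2] = (-8*m*exp(z/2) - 12*z*exp(z/2)*cos(3*z**2/4) - 3)*exp(-z/2)/4, which equals f(z).

An antiderivative is F(z) = -2*m*z - 2*sin(3*z**2/4) + 3*exp(-z/2)/2.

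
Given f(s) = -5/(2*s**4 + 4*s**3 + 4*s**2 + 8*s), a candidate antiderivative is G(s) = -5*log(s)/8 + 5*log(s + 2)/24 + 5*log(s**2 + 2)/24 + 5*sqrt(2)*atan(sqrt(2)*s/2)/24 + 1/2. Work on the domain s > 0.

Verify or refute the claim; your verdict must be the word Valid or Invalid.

Valid. The derivative of G reproduces f.

d/ds[G] = -5/(2*s**4 + 4*s**3 + 4*s**2 + 8*s)
This equals f(s) exactly, so the claim holds.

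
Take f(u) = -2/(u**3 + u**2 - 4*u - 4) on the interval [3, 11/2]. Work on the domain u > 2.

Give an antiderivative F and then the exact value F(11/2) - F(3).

The denominator factors as (u - 2)*(u + 1)*(u + 2); partial fractions split f into directly integrable pieces: -1/(2*(u + 2)) + 2/(3*(u + 1)) - 1/(6*(u - 2)).
F(u) = (-log(u - 2) + 4*log(u + 1) - 3*log(u + 2))/6 is an antiderivative of f.
Check: d/du[(-log(u - 2) + 4*log(u + 1) - 3*log(u + 2))/6] = -2/(u**3 + u**2 - 4*u - 4) = f(u).
F(11/2) = -log(15/2)/2 - log(7/2)/6 + 2*log(13/2)/3; F(3) = -log(5)/2 + 2*log(4)/3.
Integral = F(11/2) - F(3) = -log(15/2)/2 - 2*log(4)/3 - log(7/2)/6 + log(5)/2 + 2*log(13/2)/3.

Antiderivative: F(u) = (-log(u - 2) + 4*log(u + 1) - 3*log(u + 2))/6; value = -log(15/2)/2 - 2*log(4)/3 - log(7/2)/6 + log(5)/2 + 2*log(13/2)/3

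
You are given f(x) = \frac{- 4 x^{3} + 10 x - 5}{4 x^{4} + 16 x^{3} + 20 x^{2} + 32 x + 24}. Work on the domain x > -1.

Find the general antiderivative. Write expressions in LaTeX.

F(x) = \frac{- 121 \log{\left(x + 1 \right)} - 219 \log{\left(x + 3 \right)} + 38 \log{\left(x^{2} + 2 \right)} + 139 \sqrt{2} \operatorname{atan}{\left(\frac{\sqrt{2} x}{2} \right)}}{264} + C

Factor the denominator (4 \left(x + 1\right) \left(x + 3\right) \left(x^{2} + 2\right)) and decompose: f = \frac{38 x + 139}{132 \left(x^{2} + 2\right)} - \frac{73}{88 \left(x + 3\right)} - \frac{11}{24 \left(x + 1\right)}; each piece integrates to a log, atan, or power term.
Check: d/dx[\frac{- 121 \log{\left(x + 1 \right)} - 219 \log{\left(x + 3 \right)} + 38 \log{\left(x^{2} + 2 \right)} + 139 \sqrt{2} \operatorname{atan}{\left(\frac{\sqrt{2} x}{2} \right)}}{264}] = \frac{- 4 x^{3} + 10 x - 5}{4 x^{4} + 16 x^{3} + 20 x^{2} + 32 x + 24} = f(x).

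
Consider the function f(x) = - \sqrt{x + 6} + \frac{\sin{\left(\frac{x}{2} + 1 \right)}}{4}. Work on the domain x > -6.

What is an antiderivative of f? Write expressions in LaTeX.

Integrate term by term and add the pieces.
Check: d/dx[- \frac{2 x \sqrt{x + 6}}{3} - 4 \sqrt{x + 6} - \frac{\cos{\left(\frac{x}{2} + 1 \right)}}{2}] = \frac{- 4 x + \sqrt{x + 6} \sin{\left(\frac{x}{2} + 1 \right)} - 24}{4 \sqrt{x + 6}}, which equals f(x).

An antiderivative is F(x) = - \frac{2 x \sqrt{x + 6}}{3} - 4 \sqrt{x + 6} - \frac{\cos{\left(\frac{x}{2} + 1 \right)}}{2}.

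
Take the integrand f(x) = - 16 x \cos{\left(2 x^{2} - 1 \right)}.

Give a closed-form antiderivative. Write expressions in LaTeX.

The substitution u = 2 x^{2} - 1 works: f is exactly (dF/du)*(du/dx) for that inner function.
Check: d/dx[- 4 \sin{\left(2 x^{2} - 1 \right)}] = - 16 x \cos{\left(2 x^{2} - 1 \right)} = f(x).

An antiderivative is F(x) = - 4 \sin{\left(2 x^{2} - 1 \right)}.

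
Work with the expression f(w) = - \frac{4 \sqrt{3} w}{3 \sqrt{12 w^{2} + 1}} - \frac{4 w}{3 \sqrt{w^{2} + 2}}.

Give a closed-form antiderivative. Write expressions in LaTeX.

The integrand splits into summands that can be handled one at a time.
Check: d/dw[\frac{\sqrt{3} \left(- 4 \sqrt{3} \sqrt{w^{2} + 2} - \sqrt{12 w^{2} + 1}\right)}{9}] = \frac{- 4 \sqrt{3} w \sqrt{w^{2} + 2} - 4 w \sqrt{12 w^{2} + 1}}{3 \sqrt{w^{2} + 2} \sqrt{12 w^{2} + 1}}, which equals f(w).

An antiderivative is F(w) = \frac{\sqrt{3} \left(- 4 \sqrt{3} \sqrt{w^{2} + 2} - \sqrt{12 w^{2} + 1}\right)}{9}.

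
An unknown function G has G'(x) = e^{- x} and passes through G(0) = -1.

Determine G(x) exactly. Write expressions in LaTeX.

G(x) = - e^{- x}

Whatever form G(x) takes, its d/dx must return the stated G'(x).
A general antiderivative is - e^{- x} + C.
The condition gives C = -1 - (-1) = 0.
So G(x) = - e^{- x}.
Check: d/dx[- e^{- x}] = e^{- x} = G'(x).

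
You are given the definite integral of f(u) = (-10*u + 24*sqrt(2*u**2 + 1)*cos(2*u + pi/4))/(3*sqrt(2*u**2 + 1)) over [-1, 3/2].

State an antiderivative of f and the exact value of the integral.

For F(u) to be correct the identity F'(u) - f(u) = 0 must hold.
F(u) = (-5*sqrt(2*u**2 + 1) + 12*sin(2*u + pi/4))/3 is an antiderivative of f.
Check: d/du[(-5*sqrt(2*u**2 + 1) + 12*sin(2*u + pi/4))/3] = (-10*u + 24*sqrt(2*u**2 + 1)*cos(2*u + pi/4))/(3*sqrt(2*u**2 + 1)) = f(u).
F(3/2) = -5*sqrt(22)/6 + 4*sin(pi/4 + 3); F(-1) = 4*cos(pi/4 + 2) - 5*sqrt(3)/3.
Integral = F(3/2) - F(-1) = -5*sqrt(22)/6 + 4*sin(pi/4 + 3) + 5*sqrt(3)/3 - 4*cos(pi/4 + 2).

Antiderivative: F(u) = (-5*sqrt(2*u**2 + 1) + 12*sin(2*u + pi/4))/3; value = -5*sqrt(22)/6 + 4*sin(pi/4 + 3) + 5*sqrt(3)/3 - 4*cos(pi/4 + 2)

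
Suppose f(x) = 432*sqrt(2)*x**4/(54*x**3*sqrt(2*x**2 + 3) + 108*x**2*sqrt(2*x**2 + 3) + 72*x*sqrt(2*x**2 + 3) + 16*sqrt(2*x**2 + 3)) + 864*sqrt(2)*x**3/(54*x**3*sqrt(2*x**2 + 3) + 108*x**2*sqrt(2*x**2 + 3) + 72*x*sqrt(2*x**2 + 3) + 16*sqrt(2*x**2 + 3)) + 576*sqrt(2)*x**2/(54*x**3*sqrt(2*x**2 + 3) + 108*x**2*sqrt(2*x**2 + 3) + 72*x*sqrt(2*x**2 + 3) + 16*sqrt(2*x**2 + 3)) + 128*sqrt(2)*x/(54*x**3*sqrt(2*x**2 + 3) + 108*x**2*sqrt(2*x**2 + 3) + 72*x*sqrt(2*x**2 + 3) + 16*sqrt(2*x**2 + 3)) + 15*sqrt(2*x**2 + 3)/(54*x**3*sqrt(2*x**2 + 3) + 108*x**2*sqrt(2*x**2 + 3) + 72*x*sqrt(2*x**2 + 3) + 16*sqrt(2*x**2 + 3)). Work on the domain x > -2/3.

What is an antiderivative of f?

An antiderivative is F(x) = 4*sqrt(4*x**2 + 6) - 5/(36*x**2 + 48*x + 16).

The integrand splits into summands that can be handled one at a time.
Check: d/dx[4*sqrt(4*x**2 + 6) - 5/(36*x**2 + 48*x + 16)] = (432*sqrt(2)*x**4 + 864*sqrt(2)*x**3 + 576*sqrt(2)*x**2 + 128*sqrt(2)*x + 15*sqrt(2*x**2 + 3))/(54*x**3*sqrt(2*x**2 + 3) + 108*x**2*sqrt(2*x**2 + 3) + 72*x*sqrt(2*x**2 + 3) + 16*sqrt(2*x**2 + 3)), which equals f(x).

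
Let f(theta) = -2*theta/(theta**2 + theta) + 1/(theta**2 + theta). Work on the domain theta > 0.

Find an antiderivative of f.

Factor the denominator (theta*(theta + 1)) and decompose: f = -3/(theta + 1) + 1/theta; each piece integrates to a log, atan, or power term.
Check: d/dtheta[log(theta) - 3*log(theta + 1)] = (1 - 2*theta)/(theta**2 + theta), which equals f(theta).

An antiderivative is F(theta) = log(theta) - 3*log(theta + 1).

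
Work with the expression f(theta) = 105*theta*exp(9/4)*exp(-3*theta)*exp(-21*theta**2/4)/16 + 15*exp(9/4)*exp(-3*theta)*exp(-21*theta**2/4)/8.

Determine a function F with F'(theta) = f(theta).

An antiderivative is F(theta) = -5*exp(9/4)*exp(-3*theta)*exp(-21*theta**2/4)/8.

Recognize the product-rule pattern: f = u'v + uv' with u = -5*exp(1 - 4*theta**2)/8, v = exp(-5*theta**2/4 - 3*theta + 5/4), so integration by parts undoes it.
Check: d/dtheta[-5*exp(9/4)*exp(-3*theta)*exp(-21*theta**2/4)/8] = (105*theta*exp(9/4) + 30*exp(9/4))*exp(-3*theta)*exp(-21*theta**2/4)/16, which equals f(theta).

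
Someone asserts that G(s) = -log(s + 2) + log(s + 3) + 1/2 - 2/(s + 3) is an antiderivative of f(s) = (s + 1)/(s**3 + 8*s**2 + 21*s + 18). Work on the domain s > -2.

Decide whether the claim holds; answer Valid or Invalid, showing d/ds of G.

Valid: G'(s) = f(s).

d/ds[G] = (s + 1)/(s**3 + 8*s**2 + 21*s + 18)
This equals f(s) exactly, so the claim holds.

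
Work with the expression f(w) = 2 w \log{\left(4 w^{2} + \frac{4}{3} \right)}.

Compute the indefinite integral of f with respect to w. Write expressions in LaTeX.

F(w) = \frac{3 w^{2} \log{\left(4 w^{2} + \frac{4}{3} \right)} - 3 w^{2} + \log{\left(3 w^{2} + 1 \right)}}{3} + C

A first test for any F(w): its w-derivative must equal f(w) identically.
Check: d/dw[\frac{3 w^{2} \log{\left(4 w^{2} + \frac{4}{3} \right)} - 3 w^{2} + \log{\left(3 w^{2} + 1 \right)}}{3}] = 2 w \log{\left(w^{2} + \frac{1}{3} \right)} + 4 w \log{\left(2 \right)}, which equals f(w).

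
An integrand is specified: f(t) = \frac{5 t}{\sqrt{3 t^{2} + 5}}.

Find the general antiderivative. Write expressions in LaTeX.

F(t) = \frac{5 \sqrt{3 t^{2} + 5}}{3} + C

f matches the chain-rule pattern g'(h)*h' with inner function h(t) = 3 t^{2} + 5; substituting u = h(t) collapses the integral.
Check: d/dt[\frac{5 \sqrt{3 t^{2} + 5}}{3}] = \frac{5 t}{\sqrt{3 t^{2} + 5}} = f(t).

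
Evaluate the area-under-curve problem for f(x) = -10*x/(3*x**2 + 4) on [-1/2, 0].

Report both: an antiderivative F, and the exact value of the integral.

The substitution u = 3*x**2/2 + 2 works: f is exactly (dF/du)*(du/dx) for that inner function.
F(x) = -5*log(3*x**2/2 + 2)/3 is an antiderivative of f.
Check: d/dx[-5*log(3*x**2/2 + 2)/3] = -10*x/(3*x**2 + 4) = f(x).
F(0) = -5*log(2)/3; F(-1/2) = -5*log(19/8)/3.
Integral = F(0) - F(-1/2) = -5*log(2)/3 + 5*log(19/8)/3.

Antiderivative: F(x) = -5*log(3*x**2/2 + 2)/3; value = -5*log(2)/3 + 5*log(19/8)/3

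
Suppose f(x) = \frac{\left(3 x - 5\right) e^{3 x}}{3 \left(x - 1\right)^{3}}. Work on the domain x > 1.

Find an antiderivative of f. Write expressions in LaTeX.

f has the shape u'v + uv' for u = \frac{3}{\left(3 x - 3\right)^{2}} and v = e^{3 x} — it is the derivative of the product u*v.
Check: d/dx[\frac{e^{3 x}}{3 \left(x - 1\right)^{2}}] = \frac{3 x e^{3 x} - 5 e^{3 x}}{3 x^{3} - 9 x^{2} + 9 x - 3}, which equals f(x).

An antiderivative is F(x) = \frac{e^{3 x}}{3 \left(x - 1\right)^{2}}.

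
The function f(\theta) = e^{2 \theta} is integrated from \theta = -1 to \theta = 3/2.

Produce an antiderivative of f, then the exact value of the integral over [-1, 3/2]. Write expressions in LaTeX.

Whatever form F(\theta) takes, F'(\theta) = f(\theta) is non-negotiable.
F(\theta) = \frac{e^{2 \theta}}{2} is an antiderivative of f.
Check: d/d\theta[\frac{e^{2 \theta}}{2}] = e^{2 \theta} = f(\theta).
F(3/2) = \frac{e^{3}}{2}; F(-1) = \frac{1}{2 e^{2}}.
Integral = F(3/2) - F(-1) = - \frac{1}{2 e^{2}} + \frac{e^{3}}{2}.

Antiderivative: F(\theta) = \frac{e^{2 \theta}}{2}; value = - \frac{1}{2 e^{2}} + \frac{e^{3}}{2}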